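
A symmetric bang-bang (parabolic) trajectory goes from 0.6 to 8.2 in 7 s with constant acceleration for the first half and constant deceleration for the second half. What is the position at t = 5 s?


Symmetric rest-to-rest: each phase covers (pf-p0)/2 in time T/2. 0.5*a*(T/2)^2 = (pf-p0)/2 => a = 4*(pf-p0)/T^2
a = 4*(8.2-0.6)/7^2 = 0.6204
t = 5 is in the deceleration phase (t > T/2).
p = pf - 0.5*a*(T-t)^2 = 8.2 - 0.5*0.6204*2^2
= 6.9592


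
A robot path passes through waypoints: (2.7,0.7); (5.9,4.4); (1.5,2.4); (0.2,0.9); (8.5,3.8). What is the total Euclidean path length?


Segment lengths:
  seg1 = sqrt((3.2)^2 + (3.7)^2) = 4.8918
  seg2 = sqrt((-4.4)^2 + (-2.0)^2) = 4.8332
  seg3 = sqrt((-1.3)^2 + (-1.5)^2) = 1.9849
  seg4 = sqrt((8.3)^2 + (2.9)^2) = 8.792
Total = 20.502


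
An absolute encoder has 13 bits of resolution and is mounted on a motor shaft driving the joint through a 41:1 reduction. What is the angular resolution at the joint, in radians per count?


counts = 2^13 = 8192
effective counts at joint = 8192 * 41 = 335872
resolution = 2*pi / 335872
= 1.8707e-05 rad/count


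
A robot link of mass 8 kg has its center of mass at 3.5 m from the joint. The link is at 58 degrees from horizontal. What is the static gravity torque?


tau = m*g*L*cos(angle)
= 8 * 9.81 * 3.5 * cos(58 deg)
= 8 * 9.81 * 3.5 * 0.5299
= 145.5582 Nm


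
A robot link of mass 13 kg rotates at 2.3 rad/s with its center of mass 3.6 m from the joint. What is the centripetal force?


F = m * omega^2 * r
= 13 * 2.3^2 * 3.6
= 13 * 5.29 * 3.6
= 247.572 N


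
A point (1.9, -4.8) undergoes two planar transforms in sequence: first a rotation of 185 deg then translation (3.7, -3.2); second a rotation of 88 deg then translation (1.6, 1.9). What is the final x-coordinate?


After transform 1:
x1 = cos(185)*1.9 - sin(185)*-4.8 + 3.7 = 1.3889
y1 = sin(185)*1.9 + cos(185)*-4.8 + -3.2 = 1.4161
After transform 2:
x2 = cos(88)*1.3889 - sin(88)*1.4161 + 1.6
= 0.2332


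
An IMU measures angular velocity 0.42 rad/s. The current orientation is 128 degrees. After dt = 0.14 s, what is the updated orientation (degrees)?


delta_theta = w * dt = 0.42 * 0.14 = 0.0588 rad
= 3.369 deg
theta_new = 128 + 3.369 = 131.369 deg


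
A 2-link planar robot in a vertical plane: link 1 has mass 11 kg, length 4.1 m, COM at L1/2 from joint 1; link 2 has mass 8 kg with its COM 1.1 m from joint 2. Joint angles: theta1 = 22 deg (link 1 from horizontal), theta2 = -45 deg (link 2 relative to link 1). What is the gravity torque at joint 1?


Horizontal distance from joint 1 to link-1 COM:
  x_c1 = (L1/2)*cos(t1) = 2.05 * 0.9272 = 1.9007 m
Horizontal distance from joint 1 to link-2 COM:
  x_c2 = L1*cos(t1) + Lc2*cos(t1+t2)
       = 4.1*0.9272 + 1.1*0.9205 = 4.814 m
tau1 = m1*g*x_c1 + m2*g*x_c2
     = 11*9.81*1.9007 + 8*9.81*4.814
     = 205.1074 + 377.8034
     = 582.9109 Nm


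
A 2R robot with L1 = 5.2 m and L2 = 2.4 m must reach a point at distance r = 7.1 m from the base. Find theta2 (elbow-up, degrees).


cos(theta2) = (r^2 - L1^2 - L2^2) / (2*L1*L2)
cos(theta2) = (50.41 - 27.04 - 5.76) / 24.96
cos(theta2) = 0.705529
theta2 = 45.1277 degrees


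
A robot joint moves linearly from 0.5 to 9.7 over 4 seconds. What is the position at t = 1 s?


s = t/T = 1/4 = 0.25
p(t) = p0 + (pf-p0)*s
= 0.5 + (9.7 - 0.5) * 0.25
= 2.8


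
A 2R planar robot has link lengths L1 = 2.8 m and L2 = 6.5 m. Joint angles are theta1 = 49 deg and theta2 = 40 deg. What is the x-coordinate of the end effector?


Convert angles to radians: theta1 = 0.8552, theta2 = 0.6981
x = L1*cos(theta1) + L2*cos(theta1+theta2)
x = 1.837 + 0.1134
x = 1.9504


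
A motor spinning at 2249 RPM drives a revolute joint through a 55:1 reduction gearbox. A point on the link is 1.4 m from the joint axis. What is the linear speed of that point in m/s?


omega_motor = 2249 * 2*pi/60 = 235.5147 rad/s
omega_joint = omega_motor / 55 = 4.2821 rad/s
v = omega_joint * r = 4.2821 * 1.4
= 5.9949 m/s


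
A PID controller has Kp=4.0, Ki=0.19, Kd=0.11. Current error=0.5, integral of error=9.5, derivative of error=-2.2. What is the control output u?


u = Kp*e + Ki*int(e) + Kd*de/dt
= 4.0*0.5 + 0.19*9.5 + 0.11*(-2.2)
= 2.0 + 1.805 + -0.242
= 3.563


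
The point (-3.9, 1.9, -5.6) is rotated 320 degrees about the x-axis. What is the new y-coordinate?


Rotation about x-axis: y' = y*cos(theta) - z*sin(theta)
= 1.9 * 0.766 - -5.6 * -0.6428
= -2.1441


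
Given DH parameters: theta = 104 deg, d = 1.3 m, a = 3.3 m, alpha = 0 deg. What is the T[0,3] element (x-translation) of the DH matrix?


T[0,3] = a * cos(theta)
= 3.3 * cos(104 deg)
= 3.3 * -0.2419
= -0.7983


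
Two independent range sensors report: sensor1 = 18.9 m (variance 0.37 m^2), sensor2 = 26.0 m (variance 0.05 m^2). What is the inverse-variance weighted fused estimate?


w1 = (1/var1) / (1/var1 + 1/var2)
   = 2.7027 / (2.7027 + 20.0) = 0.119
w2 = 1 - w1 = 0.881
fused = w1*s1 + w2*s2 = 2.25 + 22.9048
= 25.1548 m


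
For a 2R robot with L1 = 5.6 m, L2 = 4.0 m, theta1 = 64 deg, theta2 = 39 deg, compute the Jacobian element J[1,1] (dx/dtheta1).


J[1,1] = -L1*sin(t1) - L2*sin(t1+t2)
= -5.6*sin(64) - 4.0*sin(103)
= -8.9307


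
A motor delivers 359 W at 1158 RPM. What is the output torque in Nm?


omega = 1158 * 2*pi/60 = 121.2655 rad/s
tau = P / omega = 359 / 121.2655
= 2.9604 Nm


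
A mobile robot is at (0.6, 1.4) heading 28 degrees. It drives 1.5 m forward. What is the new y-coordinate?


y_new = y0 + d*sin(theta)
= 1.4 + 1.5*sin(28)
= 1.4 + 0.7042
= 2.1042


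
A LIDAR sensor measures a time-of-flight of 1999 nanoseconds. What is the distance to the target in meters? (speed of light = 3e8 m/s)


tof = 1999 ns = 1.999e-06 s
dist = c * tof / 2
= 3e8 * 1.999e-06 / 2
= 299.85 m


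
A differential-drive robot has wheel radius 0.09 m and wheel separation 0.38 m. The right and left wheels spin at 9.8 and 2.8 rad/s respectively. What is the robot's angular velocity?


vR = r*wR = 0.09*9.8 = 0.882 m/s
vL = r*wL = 0.09*2.8 = 0.252 m/s
v = (vR+vL)/2 = 0.567 m/s
omega = (vR-vL)/L = 1.6579 rad/s
angular velocity = 1.6579 rad/s


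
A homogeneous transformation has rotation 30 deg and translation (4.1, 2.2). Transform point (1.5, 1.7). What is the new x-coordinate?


x' = cos(theta)*px - sin(theta)*py + tx
= 0.866*1.5 - 0.5*1.7 + 4.1
= 4.549


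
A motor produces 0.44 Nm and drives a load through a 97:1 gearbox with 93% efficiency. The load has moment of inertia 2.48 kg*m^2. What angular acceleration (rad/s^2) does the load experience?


tau_out = tau_motor * N * eta
= 0.44 * 97 * 0.93 = 39.6924 Nm
alpha = tau_out / I = 39.6924 / 2.48
= 16.005 rad/s^2


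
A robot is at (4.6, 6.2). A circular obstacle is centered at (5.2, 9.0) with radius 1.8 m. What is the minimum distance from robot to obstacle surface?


center_dist = sqrt((4.6-5.2)^2 + (6.2-9.0)^2)
= sqrt(0.36 + 7.84)
= 2.8636
min_dist = center_dist - radius = 2.8636 - 1.8 = 1.0636 m


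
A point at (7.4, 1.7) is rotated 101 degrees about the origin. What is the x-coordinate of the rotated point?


x' = x*cos(theta) - y*sin(theta)
cos(101 deg) = -0.1908, sin(101 deg) = 0.9816
x' = 7.4 * -0.1908 - 1.7 * 0.9816
= -1.412 - 1.6688
= -3.0808


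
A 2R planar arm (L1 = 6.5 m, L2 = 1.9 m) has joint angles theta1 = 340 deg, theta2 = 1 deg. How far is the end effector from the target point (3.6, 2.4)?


End effector via forward kinematics:
x = L1*cos(t1) + L2*cos(t1+t2) = 7.9045
y = L1*sin(t1) + L2*sin(t1+t2) = -2.8417
Distance to target:
d = sqrt((3.6 - 7.9045)^2 + (2.4 - -2.8417)^2)
= sqrt(18.5286 + 27.4755)
= 6.7826 m


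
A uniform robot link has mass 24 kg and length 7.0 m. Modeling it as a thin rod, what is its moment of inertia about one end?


I = (1/3) * m * L^2
= (1/3) * 24 * 7.0^2
= 0.333333 * 24 * 49.0
= 392.0 kg*m^2


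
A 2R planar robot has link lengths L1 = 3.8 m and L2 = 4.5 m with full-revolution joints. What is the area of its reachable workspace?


r_max = L1 + L2 = 8.3 m
r_min = |L1 - L2| = 0.7 m
Area = pi*(r_max^2 - r_min^2)
= pi*(68.89 - 0.49)
= pi * 68.4
= 214.8849 m^2


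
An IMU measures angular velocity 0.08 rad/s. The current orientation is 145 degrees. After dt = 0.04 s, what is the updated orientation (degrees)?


delta_theta = w * dt = 0.08 * 0.04 = 0.0032 rad
= 0.1833 deg
theta_new = 145 + 0.1833 = 145.1833 deg


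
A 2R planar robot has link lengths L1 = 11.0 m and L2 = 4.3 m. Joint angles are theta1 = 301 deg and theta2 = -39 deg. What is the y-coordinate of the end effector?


Convert angles to radians: theta1 = 5.2534, theta2 = -0.6807
y = L1*sin(theta1) + L2*sin(theta1+theta2)
y = -9.4288 + -4.2582
y = -13.687


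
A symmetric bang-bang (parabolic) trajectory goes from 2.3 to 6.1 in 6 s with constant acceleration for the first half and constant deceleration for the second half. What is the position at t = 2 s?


Symmetric rest-to-rest: each phase covers (pf-p0)/2 in time T/2. 0.5*a*(T/2)^2 = (pf-p0)/2 => a = 4*(pf-p0)/T^2
a = 4*(6.1-2.3)/6^2 = 0.4222
t = 2 is in the acceleration phase (t <= T/2).
p = p0 + 0.5*a*t^2 = 2.3 + 0.5*0.4222*2^2
= 3.1444


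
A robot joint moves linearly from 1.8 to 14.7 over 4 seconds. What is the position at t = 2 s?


s = t/T = 2/4 = 0.5
p(t) = p0 + (pf-p0)*s
= 1.8 + (14.7 - 1.8) * 0.5
= 8.25


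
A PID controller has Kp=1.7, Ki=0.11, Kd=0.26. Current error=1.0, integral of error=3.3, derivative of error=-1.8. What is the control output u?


u = Kp*e + Ki*int(e) + Kd*de/dt
= 1.7*1.0 + 0.11*3.3 + 0.26*(-1.8)
= 1.7 + 0.363 + -0.468
= 1.595


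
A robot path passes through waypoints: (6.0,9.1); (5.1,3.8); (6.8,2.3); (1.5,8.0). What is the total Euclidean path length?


Segment lengths:
  seg1 = sqrt((-0.9)^2 + (-5.3)^2) = 5.3759
  seg2 = sqrt((1.7)^2 + (-1.5)^2) = 2.2672
  seg3 = sqrt((-5.3)^2 + (5.7)^2) = 7.7833
Total = 15.4263


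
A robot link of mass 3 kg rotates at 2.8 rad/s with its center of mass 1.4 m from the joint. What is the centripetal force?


F = m * omega^2 * r
= 3 * 2.8^2 * 1.4
= 3 * 7.84 * 1.4
= 32.928 N


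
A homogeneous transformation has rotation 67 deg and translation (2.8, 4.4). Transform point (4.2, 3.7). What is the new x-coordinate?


x' = cos(theta)*px - sin(theta)*py + tx
= 0.3907*4.2 - 0.9205*3.7 + 2.8
= 1.0352


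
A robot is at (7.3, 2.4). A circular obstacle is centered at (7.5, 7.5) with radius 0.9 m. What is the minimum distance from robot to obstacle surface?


center_dist = sqrt((7.3-7.5)^2 + (2.4-7.5)^2)
= sqrt(0.04 + 26.01)
= 5.1039
min_dist = center_dist - radius = 5.1039 - 0.9 = 4.2039 m


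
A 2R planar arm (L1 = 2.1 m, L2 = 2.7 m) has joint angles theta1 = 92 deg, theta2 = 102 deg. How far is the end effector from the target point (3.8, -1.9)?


End effector via forward kinematics:
x = L1*cos(t1) + L2*cos(t1+t2) = -2.6931
y = L1*sin(t1) + L2*sin(t1+t2) = 1.4455
Distance to target:
d = sqrt((3.8 - -2.6931)^2 + (-1.9 - 1.4455)^2)
= sqrt(42.1602 + 11.1926)
= 7.3043 m


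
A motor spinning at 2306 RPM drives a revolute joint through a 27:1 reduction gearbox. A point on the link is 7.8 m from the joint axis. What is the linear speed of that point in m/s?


omega_motor = 2306 * 2*pi/60 = 241.4838 rad/s
omega_joint = omega_motor / 27 = 8.9438 rad/s
v = omega_joint * r = 8.9438 * 7.8
= 69.762 m/s


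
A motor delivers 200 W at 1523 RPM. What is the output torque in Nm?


omega = 1523 * 2*pi/60 = 159.4882 rad/s
tau = P / omega = 200 / 159.4882
= 1.254 Nm


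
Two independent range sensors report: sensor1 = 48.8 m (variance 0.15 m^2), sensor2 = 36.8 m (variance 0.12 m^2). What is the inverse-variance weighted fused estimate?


w1 = (1/var1) / (1/var1 + 1/var2)
   = 6.6667 / (6.6667 + 8.3333) = 0.4444
w2 = 1 - w1 = 0.5556
fused = w1*s1 + w2*s2 = 21.6889 + 20.4444
= 42.1333 m


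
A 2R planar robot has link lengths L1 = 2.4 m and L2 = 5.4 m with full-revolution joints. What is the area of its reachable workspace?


r_max = L1 + L2 = 7.8 m
r_min = |L1 - L2| = 3.0 m
Area = pi*(r_max^2 - r_min^2)
= pi*(60.84 - 9.0)
= pi * 51.84
= 162.8602 m^2


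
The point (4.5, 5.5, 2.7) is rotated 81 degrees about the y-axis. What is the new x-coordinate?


Rotation about y-axis: x' = x*cos(theta) + z*sin(theta)
= 4.5 * 0.1564 + 2.7 * 0.9877
= 3.3707


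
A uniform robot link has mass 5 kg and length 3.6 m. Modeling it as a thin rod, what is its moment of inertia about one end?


I = (1/3) * m * L^2
= (1/3) * 5 * 3.6^2
= 0.333333 * 5 * 12.96
= 21.6 kg*m^2


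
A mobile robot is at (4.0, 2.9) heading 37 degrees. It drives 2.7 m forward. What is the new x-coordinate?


x_new = x0 + d*cos(theta)
= 4.0 + 2.7*cos(37)
= 4.0 + 2.1563
= 6.1563


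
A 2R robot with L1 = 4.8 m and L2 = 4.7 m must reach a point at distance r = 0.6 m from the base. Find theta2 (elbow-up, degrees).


cos(theta2) = (r^2 - L1^2 - L2^2) / (2*L1*L2)
cos(theta2) = (0.36 - 23.04 - 22.09) / 45.12
cos(theta2) = -0.992243
theta2 = 172.8588 degrees


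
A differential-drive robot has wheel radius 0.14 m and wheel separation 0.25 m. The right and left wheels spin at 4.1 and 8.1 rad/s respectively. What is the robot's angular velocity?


vR = r*wR = 0.14*4.1 = 0.574 m/s
vL = r*wL = 0.14*8.1 = 1.134 m/s
v = (vR+vL)/2 = 0.854 m/s
omega = (vR-vL)/L = -2.24 rad/s
angular velocity = -2.24 rad/s


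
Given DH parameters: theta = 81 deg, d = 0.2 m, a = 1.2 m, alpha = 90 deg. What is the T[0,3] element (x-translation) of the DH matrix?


T[0,3] = a * cos(theta)
= 1.2 * cos(81 deg)
= 1.2 * 0.1564
= 0.1877


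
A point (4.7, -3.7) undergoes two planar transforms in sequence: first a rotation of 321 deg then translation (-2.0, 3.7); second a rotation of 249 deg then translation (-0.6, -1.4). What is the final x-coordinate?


After transform 1:
x1 = cos(321)*4.7 - sin(321)*-3.7 + -2.0 = -0.6759
y1 = sin(321)*4.7 + cos(321)*-3.7 + 3.7 = -2.1332
After transform 2:
x2 = cos(249)*-0.6759 - sin(249)*-2.1332 + -0.6
= -2.3493


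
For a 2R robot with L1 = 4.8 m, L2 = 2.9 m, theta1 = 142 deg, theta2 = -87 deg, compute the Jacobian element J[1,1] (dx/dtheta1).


J[1,1] = -L1*sin(t1) - L2*sin(t1+t2)
= -4.8*sin(142) - 2.9*sin(55)
= -5.3307


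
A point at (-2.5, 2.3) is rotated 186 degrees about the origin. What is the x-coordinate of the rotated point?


x' = x*cos(theta) - y*sin(theta)
cos(186 deg) = -0.9945, sin(186 deg) = -0.1045
x' = -2.5 * -0.9945 - 2.3 * -0.1045
= 2.4863 - -0.2404
= 2.7267


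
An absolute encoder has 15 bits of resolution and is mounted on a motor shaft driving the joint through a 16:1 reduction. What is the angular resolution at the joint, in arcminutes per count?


counts = 2^15 = 32768
effective counts at joint = 32768 * 16 = 524288
resolution = 360*60 / 524288
= 0.0412 arcmin/count


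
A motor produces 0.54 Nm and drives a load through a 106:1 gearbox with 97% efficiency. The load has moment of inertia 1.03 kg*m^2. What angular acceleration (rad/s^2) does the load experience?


tau_out = tau_motor * N * eta
= 0.54 * 106 * 0.97 = 55.5228 Nm
alpha = tau_out / I = 55.5228 / 1.03
= 53.9056 rad/s^2


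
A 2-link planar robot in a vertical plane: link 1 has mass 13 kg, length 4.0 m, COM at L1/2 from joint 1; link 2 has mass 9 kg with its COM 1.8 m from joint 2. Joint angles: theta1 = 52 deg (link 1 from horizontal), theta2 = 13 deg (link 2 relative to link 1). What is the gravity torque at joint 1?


Horizontal distance from joint 1 to link-1 COM:
  x_c1 = (L1/2)*cos(t1) = 2.0 * 0.6157 = 1.2313 m
Horizontal distance from joint 1 to link-2 COM:
  x_c2 = L1*cos(t1) + Lc2*cos(t1+t2)
       = 4.0*0.6157 + 1.8*0.4226 = 3.2234 m
tau1 = m1*g*x_c1 + m2*g*x_c2
     = 13*9.81*1.2313 + 9*9.81*3.2234
     = 157.0306 + 284.5903
     = 441.621 Nm


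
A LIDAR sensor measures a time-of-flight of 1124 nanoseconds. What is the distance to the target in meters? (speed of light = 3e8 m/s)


tof = 1124 ns = 1.124e-06 s
dist = c * tof / 2
= 3e8 * 1.124e-06 / 2
= 168.6 m


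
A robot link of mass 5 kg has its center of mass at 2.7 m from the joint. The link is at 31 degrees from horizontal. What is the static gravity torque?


tau = m*g*L*cos(angle)
= 5 * 9.81 * 2.7 * cos(31 deg)
= 5 * 9.81 * 2.7 * 0.8572
= 113.519 Nm


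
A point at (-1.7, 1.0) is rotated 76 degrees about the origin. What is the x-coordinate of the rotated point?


x' = x*cos(theta) - y*sin(theta)
cos(76 deg) = 0.2419, sin(76 deg) = 0.9703
x' = -1.7 * 0.2419 - 1.0 * 0.9703
= -0.4113 - 0.9703
= -1.3816


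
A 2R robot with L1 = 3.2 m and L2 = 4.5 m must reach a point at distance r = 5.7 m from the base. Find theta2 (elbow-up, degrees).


cos(theta2) = (r^2 - L1^2 - L2^2) / (2*L1*L2)
cos(theta2) = (32.49 - 10.24 - 20.25) / 28.8
cos(theta2) = 0.069444
theta2 = 86.0179 degrees


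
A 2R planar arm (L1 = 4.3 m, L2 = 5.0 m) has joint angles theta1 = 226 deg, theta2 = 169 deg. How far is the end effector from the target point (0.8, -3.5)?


End effector via forward kinematics:
x = L1*cos(t1) + L2*cos(t1+t2) = 1.1087
y = L1*sin(t1) + L2*sin(t1+t2) = -0.2253
Distance to target:
d = sqrt((0.8 - 1.1087)^2 + (-3.5 - -0.2253)^2)
= sqrt(0.0953 + 10.7238)
= 3.2892 m


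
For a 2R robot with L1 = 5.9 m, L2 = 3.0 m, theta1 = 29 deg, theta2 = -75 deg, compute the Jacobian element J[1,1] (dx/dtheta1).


J[1,1] = -L1*sin(t1) - L2*sin(t1+t2)
= -5.9*sin(29) - 3.0*sin(-46)
= -0.7024


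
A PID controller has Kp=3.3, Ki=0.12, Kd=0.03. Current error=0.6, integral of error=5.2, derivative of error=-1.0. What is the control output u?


u = Kp*e + Ki*int(e) + Kd*de/dt
= 3.3*0.6 + 0.12*5.2 + 0.03*(-1.0)
= 1.98 + 0.624 + -0.03
= 2.574


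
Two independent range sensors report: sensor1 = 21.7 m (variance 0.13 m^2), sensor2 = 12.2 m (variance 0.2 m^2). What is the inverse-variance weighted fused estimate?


w1 = (1/var1) / (1/var1 + 1/var2)
   = 7.6923 / (7.6923 + 5.0) = 0.6061
w2 = 1 - w1 = 0.3939
fused = w1*s1 + w2*s2 = 13.1515 + 4.8061
= 17.9576 m


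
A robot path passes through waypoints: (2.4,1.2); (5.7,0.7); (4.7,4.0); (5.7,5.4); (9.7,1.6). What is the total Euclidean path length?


Segment lengths:
  seg1 = sqrt((3.3)^2 + (-0.5)^2) = 3.3377
  seg2 = sqrt((-1.0)^2 + (3.3)^2) = 3.4482
  seg3 = sqrt((1.0)^2 + (1.4)^2) = 1.7205
  seg4 = sqrt((4.0)^2 + (-3.8)^2) = 5.5172
Total = 14.0236


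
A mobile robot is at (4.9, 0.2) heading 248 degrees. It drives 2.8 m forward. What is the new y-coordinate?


y_new = y0 + d*sin(theta)
= 0.2 + 2.8*sin(248)
= 0.2 + -2.5961
= -2.3961


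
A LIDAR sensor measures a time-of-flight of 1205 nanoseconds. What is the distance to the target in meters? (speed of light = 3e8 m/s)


tof = 1205 ns = 1.205e-06 s
dist = c * tof / 2
= 3e8 * 1.205e-06 / 2
= 180.75 m


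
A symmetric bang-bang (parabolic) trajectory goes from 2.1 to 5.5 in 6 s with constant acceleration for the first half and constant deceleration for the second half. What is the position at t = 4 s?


Symmetric rest-to-rest: each phase covers (pf-p0)/2 in time T/2. 0.5*a*(T/2)^2 = (pf-p0)/2 => a = 4*(pf-p0)/T^2
a = 4*(5.5-2.1)/6^2 = 0.3778
t = 4 is in the deceleration phase (t > T/2).
p = pf - 0.5*a*(T-t)^2 = 5.5 - 0.5*0.3778*2^2
= 4.7444


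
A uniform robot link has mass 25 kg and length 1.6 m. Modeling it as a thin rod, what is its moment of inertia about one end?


I = (1/3) * m * L^2
= (1/3) * 25 * 1.6^2
= 0.333333 * 25 * 2.56
= 21.3333 kg*m^2


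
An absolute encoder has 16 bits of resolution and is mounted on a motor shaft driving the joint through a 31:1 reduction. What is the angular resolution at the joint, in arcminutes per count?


counts = 2^16 = 65536
effective counts at joint = 65536 * 31 = 2031616
resolution = 360*60 / 2031616
= 0.0106 arcmin/count


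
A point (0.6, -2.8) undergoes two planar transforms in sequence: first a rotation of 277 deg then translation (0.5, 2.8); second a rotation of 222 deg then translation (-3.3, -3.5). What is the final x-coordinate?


After transform 1:
x1 = cos(277)*0.6 - sin(277)*-2.8 + 0.5 = -2.206
y1 = sin(277)*0.6 + cos(277)*-2.8 + 2.8 = 1.8632
After transform 2:
x2 = cos(222)*-2.206 - sin(222)*1.8632 + -3.3
= -0.4139


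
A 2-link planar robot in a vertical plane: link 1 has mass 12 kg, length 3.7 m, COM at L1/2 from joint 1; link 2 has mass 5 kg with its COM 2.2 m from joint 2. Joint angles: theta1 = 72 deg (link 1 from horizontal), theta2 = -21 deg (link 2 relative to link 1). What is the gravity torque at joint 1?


Horizontal distance from joint 1 to link-1 COM:
  x_c1 = (L1/2)*cos(t1) = 1.85 * 0.309 = 0.5717 m
Horizontal distance from joint 1 to link-2 COM:
  x_c2 = L1*cos(t1) + Lc2*cos(t1+t2)
       = 3.7*0.309 + 2.2*0.6293 = 2.5279 m
tau1 = m1*g*x_c1 + m2*g*x_c2
     = 12*9.81*0.5717 + 5*9.81*2.5279
     = 67.2983 + 123.9919
     = 191.2903 Nm


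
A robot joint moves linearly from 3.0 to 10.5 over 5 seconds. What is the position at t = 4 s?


s = t/T = 4/5 = 0.8
p(t) = p0 + (pf-p0)*s
= 3.0 + (10.5 - 3.0) * 0.8
= 9.0


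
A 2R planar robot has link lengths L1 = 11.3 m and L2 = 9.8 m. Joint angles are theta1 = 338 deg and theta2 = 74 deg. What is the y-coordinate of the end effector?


Convert angles to radians: theta1 = 5.8992, theta2 = 1.2915
y = L1*sin(theta1) + L2*sin(theta1+theta2)
y = -4.2331 + 7.7225
y = 3.4895


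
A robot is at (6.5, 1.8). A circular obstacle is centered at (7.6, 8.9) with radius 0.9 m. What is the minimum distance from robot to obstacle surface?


center_dist = sqrt((6.5-7.6)^2 + (1.8-8.9)^2)
= sqrt(1.21 + 50.41)
= 7.1847
min_dist = center_dist - radius = 7.1847 - 0.9 = 6.2847 m


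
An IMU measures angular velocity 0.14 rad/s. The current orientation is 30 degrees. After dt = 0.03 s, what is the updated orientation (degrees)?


delta_theta = w * dt = 0.14 * 0.03 = 0.0042 rad
= 0.2406 deg
theta_new = 30 + 0.2406 = 30.2406 deg


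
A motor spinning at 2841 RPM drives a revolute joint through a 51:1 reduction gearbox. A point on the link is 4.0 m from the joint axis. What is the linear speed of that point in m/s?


omega_motor = 2841 * 2*pi/60 = 297.5088 rad/s
omega_joint = omega_motor / 51 = 5.8335 rad/s
v = omega_joint * r = 5.8335 * 4.0
= 23.334 m/s


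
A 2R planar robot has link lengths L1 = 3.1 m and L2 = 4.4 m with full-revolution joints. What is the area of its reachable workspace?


r_max = L1 + L2 = 7.5 m
r_min = |L1 - L2| = 1.3 m
Area = pi*(r_max^2 - r_min^2)
= pi*(56.25 - 1.69)
= pi * 54.56
= 171.4053 m^2


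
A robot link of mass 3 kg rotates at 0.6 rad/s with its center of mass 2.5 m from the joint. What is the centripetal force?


F = m * omega^2 * r
= 3 * 0.6^2 * 2.5
= 3 * 0.36 * 2.5
= 2.7 N


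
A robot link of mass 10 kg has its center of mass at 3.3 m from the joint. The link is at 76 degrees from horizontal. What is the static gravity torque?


tau = m*g*L*cos(angle)
= 10 * 9.81 * 3.3 * cos(76 deg)
= 10 * 9.81 * 3.3 * 0.2419
= 78.3174 Nm


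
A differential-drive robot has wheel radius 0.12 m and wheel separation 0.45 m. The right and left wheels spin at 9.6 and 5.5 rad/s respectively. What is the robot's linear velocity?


vR = r*wR = 0.12*9.6 = 1.152 m/s
vL = r*wL = 0.12*5.5 = 0.66 m/s
v = (vR+vL)/2 = 0.906 m/s
omega = (vR-vL)/L = 1.0933 rad/s
linear velocity = 0.906 m/s


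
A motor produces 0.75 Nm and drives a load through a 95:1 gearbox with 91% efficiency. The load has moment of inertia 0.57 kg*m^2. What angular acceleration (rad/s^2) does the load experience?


tau_out = tau_motor * N * eta
= 0.75 * 95 * 0.91 = 64.8375 Nm
alpha = tau_out / I = 64.8375 / 0.57
= 113.75 rad/s^2


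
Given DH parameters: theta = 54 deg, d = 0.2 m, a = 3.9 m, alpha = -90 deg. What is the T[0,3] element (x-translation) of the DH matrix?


T[0,3] = a * cos(theta)
= 3.9 * cos(54 deg)
= 3.9 * 0.5878
= 2.2924


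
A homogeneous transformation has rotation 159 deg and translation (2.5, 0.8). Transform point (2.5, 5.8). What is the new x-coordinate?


x' = cos(theta)*px - sin(theta)*py + tx
= -0.9336*2.5 - 0.3584*5.8 + 2.5
= -1.9125


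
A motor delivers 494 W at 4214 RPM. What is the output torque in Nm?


omega = 4214 * 2*pi/60 = 441.289 rad/s
tau = P / omega = 494 / 441.289
= 1.1194 Nm


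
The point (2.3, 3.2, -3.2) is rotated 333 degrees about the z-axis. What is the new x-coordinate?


Rotation about z-axis: x' = x*cos(theta) - y*sin(theta)
= 2.3 * 0.891 - 3.2 * -0.454
= 3.5021


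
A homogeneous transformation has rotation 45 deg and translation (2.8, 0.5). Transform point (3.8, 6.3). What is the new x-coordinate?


x' = cos(theta)*px - sin(theta)*py + tx
= 0.7071*3.8 - 0.7071*6.3 + 2.8
= 1.0322


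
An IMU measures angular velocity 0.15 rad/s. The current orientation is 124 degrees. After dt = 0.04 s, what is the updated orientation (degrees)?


delta_theta = w * dt = 0.15 * 0.04 = 0.006 rad
= 0.3438 deg
theta_new = 124 + 0.3438 = 124.3438 deg


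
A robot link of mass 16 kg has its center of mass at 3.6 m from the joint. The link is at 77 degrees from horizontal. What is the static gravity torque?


tau = m*g*L*cos(angle)
= 16 * 9.81 * 3.6 * cos(77 deg)
= 16 * 9.81 * 3.6 * 0.225
= 127.1099 Nm


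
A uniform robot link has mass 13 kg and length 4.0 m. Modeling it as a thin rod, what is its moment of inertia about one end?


I = (1/3) * m * L^2
= (1/3) * 13 * 4.0^2
= 0.333333 * 13 * 16.0
= 69.3333 kg*m^2


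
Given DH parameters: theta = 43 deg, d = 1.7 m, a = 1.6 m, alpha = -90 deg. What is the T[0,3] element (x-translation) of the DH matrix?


T[0,3] = a * cos(theta)
= 1.6 * cos(43 deg)
= 1.6 * 0.7314
= 1.1702


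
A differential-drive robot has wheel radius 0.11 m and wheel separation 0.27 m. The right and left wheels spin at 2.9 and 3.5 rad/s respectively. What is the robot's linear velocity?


vR = r*wR = 0.11*2.9 = 0.319 m/s
vL = r*wL = 0.11*3.5 = 0.385 m/s
v = (vR+vL)/2 = 0.352 m/s
omega = (vR-vL)/L = -0.2444 rad/s
linear velocity = 0.352 m/s


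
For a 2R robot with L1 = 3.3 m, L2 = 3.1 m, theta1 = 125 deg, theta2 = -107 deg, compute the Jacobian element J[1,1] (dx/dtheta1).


J[1,1] = -L1*sin(t1) - L2*sin(t1+t2)
= -3.3*sin(125) - 3.1*sin(18)
= -3.6612


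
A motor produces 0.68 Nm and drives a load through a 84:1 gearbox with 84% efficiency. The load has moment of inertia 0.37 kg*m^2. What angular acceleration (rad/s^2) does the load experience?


tau_out = tau_motor * N * eta
= 0.68 * 84 * 0.84 = 47.9808 Nm
alpha = tau_out / I = 47.9808 / 0.37
= 129.6778 rad/s^2


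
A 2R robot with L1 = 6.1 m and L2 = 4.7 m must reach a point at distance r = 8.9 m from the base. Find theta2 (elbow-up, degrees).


cos(theta2) = (r^2 - L1^2 - L2^2) / (2*L1*L2)
cos(theta2) = (79.21 - 37.21 - 22.09) / 57.34
cos(theta2) = 0.347227
theta2 = 69.6822 degrees


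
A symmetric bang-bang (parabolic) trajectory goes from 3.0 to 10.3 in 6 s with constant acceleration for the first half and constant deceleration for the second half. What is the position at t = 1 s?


Symmetric rest-to-rest: each phase covers (pf-p0)/2 in time T/2. 0.5*a*(T/2)^2 = (pf-p0)/2 => a = 4*(pf-p0)/T^2
a = 4*(10.3-3.0)/6^2 = 0.8111
t = 1 is in the acceleration phase (t <= T/2).
p = p0 + 0.5*a*t^2 = 3.0 + 0.5*0.8111*1^2
= 3.4056


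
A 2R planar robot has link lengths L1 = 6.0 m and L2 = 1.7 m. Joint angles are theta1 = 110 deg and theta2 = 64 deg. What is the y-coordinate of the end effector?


Convert angles to radians: theta1 = 1.9199, theta2 = 1.117
y = L1*sin(theta1) + L2*sin(theta1+theta2)
y = 5.6382 + 0.1777
y = 5.8159


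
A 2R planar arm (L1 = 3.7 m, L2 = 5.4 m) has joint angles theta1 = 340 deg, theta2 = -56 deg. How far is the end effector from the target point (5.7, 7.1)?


End effector via forward kinematics:
x = L1*cos(t1) + L2*cos(t1+t2) = 4.7832
y = L1*sin(t1) + L2*sin(t1+t2) = -6.5051
Distance to target:
d = sqrt((5.7 - 4.7832)^2 + (7.1 - -6.5051)^2)
= sqrt(0.8404 + 185.098)
= 13.6359 m


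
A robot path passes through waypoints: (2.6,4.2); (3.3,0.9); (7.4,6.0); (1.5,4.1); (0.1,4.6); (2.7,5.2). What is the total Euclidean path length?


Segment lengths:
  seg1 = sqrt((0.7)^2 + (-3.3)^2) = 3.3734
  seg2 = sqrt((4.1)^2 + (5.1)^2) = 6.5437
  seg3 = sqrt((-5.9)^2 + (-1.9)^2) = 6.1984
  seg4 = sqrt((-1.4)^2 + (0.5)^2) = 1.4866
  seg5 = sqrt((2.6)^2 + (0.6)^2) = 2.6683
Total = 20.2705


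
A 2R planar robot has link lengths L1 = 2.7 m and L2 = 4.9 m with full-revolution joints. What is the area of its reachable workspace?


r_max = L1 + L2 = 7.6 m
r_min = |L1 - L2| = 2.2 m
Area = pi*(r_max^2 - r_min^2)
= pi*(57.76 - 4.84)
= pi * 52.92
= 166.2531 m^2


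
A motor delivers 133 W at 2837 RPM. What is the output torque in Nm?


omega = 2837 * 2*pi/60 = 297.0899 rad/s
tau = P / omega = 133 / 297.0899
= 0.4477 Nm


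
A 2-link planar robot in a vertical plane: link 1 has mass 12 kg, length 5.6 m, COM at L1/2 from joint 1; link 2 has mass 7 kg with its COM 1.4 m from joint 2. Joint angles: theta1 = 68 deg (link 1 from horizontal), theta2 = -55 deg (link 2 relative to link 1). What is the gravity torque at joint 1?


Horizontal distance from joint 1 to link-1 COM:
  x_c1 = (L1/2)*cos(t1) = 2.8 * 0.3746 = 1.0489 m
Horizontal distance from joint 1 to link-2 COM:
  x_c2 = L1*cos(t1) + Lc2*cos(t1+t2)
       = 5.6*0.3746 + 1.4*0.9744 = 3.4619 m
tau1 = m1*g*x_c1 + m2*g*x_c2
     = 12*9.81*1.0489 + 7*9.81*3.4619
     = 123.4763 + 237.7297
     = 361.206 Nm


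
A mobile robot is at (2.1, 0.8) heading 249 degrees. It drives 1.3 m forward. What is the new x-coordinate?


x_new = x0 + d*cos(theta)
= 2.1 + 1.3*cos(249)
= 2.1 + -0.4659
= 1.6341


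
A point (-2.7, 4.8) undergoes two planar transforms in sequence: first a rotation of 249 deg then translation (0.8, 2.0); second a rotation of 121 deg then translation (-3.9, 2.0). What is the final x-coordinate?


After transform 1:
x1 = cos(249)*-2.7 - sin(249)*4.8 + 0.8 = 6.2488
y1 = sin(249)*-2.7 + cos(249)*4.8 + 2.0 = 2.8005
After transform 2:
x2 = cos(121)*6.2488 - sin(121)*2.8005 + -3.9
= -9.5189


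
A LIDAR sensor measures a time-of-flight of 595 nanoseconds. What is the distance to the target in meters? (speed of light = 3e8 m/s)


tof = 595 ns = 5.95e-07 s
dist = c * tof / 2
= 3e8 * 5.95e-07 / 2
= 89.25 m


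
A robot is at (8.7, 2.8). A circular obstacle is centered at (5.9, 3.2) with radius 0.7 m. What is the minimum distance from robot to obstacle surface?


center_dist = sqrt((8.7-5.9)^2 + (2.8-3.2)^2)
= sqrt(7.84 + 0.16)
= 2.8284
min_dist = center_dist - radius = 2.8284 - 0.7 = 2.1284 m


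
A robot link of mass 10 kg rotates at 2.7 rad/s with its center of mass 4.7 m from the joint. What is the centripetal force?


F = m * omega^2 * r
= 10 * 2.7^2 * 4.7
= 10 * 7.29 * 4.7
= 342.63 N


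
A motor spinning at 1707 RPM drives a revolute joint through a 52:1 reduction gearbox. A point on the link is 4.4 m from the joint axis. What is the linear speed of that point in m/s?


omega_motor = 1707 * 2*pi/60 = 178.7566 rad/s
omega_joint = omega_motor / 52 = 3.4376 rad/s
v = omega_joint * r = 3.4376 * 4.4
= 15.1256 m/s


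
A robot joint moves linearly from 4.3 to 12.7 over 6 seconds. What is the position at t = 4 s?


s = t/T = 4/6 = 0.6667
p(t) = p0 + (pf-p0)*s
= 4.3 + (12.7 - 4.3) * 0.6667
= 9.9


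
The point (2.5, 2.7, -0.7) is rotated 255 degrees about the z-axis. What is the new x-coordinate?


Rotation about z-axis: x' = x*cos(theta) - y*sin(theta)
= 2.5 * -0.2588 - 2.7 * -0.9659
= 1.961


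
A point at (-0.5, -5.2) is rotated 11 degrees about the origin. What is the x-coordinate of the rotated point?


x' = x*cos(theta) - y*sin(theta)
cos(11 deg) = 0.9816, sin(11 deg) = 0.1908
x' = -0.5 * 0.9816 - -5.2 * 0.1908
= -0.4908 - -0.9922
= 0.5014


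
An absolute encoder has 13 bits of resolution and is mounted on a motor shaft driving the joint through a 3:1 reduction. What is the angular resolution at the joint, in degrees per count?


counts = 2^13 = 8192
effective counts at joint = 8192 * 3 = 24576
resolution = 360 / 24576
= 0.0146 deg/count


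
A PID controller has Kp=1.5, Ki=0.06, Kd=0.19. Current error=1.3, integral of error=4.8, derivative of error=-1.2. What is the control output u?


u = Kp*e + Ki*int(e) + Kd*de/dt
= 1.5*1.3 + 0.06*4.8 + 0.19*(-1.2)
= 1.95 + 0.288 + -0.228
= 2.01


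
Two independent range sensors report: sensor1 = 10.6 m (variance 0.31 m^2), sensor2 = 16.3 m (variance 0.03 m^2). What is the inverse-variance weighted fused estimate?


w1 = (1/var1) / (1/var1 + 1/var2)
   = 3.2258 / (3.2258 + 33.3333) = 0.0882
w2 = 1 - w1 = 0.9118
fused = w1*s1 + w2*s2 = 0.9353 + 14.8618
= 15.7971 m


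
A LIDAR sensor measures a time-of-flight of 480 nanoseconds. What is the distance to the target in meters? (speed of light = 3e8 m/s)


tof = 480 ns = 4.8e-07 s
dist = c * tof / 2
= 3e8 * 4.8e-07 / 2
= 72.0 m


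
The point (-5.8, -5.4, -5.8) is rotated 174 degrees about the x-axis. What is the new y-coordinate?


Rotation about x-axis: y' = y*cos(theta) - z*sin(theta)
= -5.4 * -0.9945 - -5.8 * 0.1045
= 5.9767


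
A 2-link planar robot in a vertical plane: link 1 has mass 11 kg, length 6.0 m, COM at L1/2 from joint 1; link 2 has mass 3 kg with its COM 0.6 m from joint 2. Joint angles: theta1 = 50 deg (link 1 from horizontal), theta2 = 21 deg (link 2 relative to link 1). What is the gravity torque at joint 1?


Horizontal distance from joint 1 to link-1 COM:
  x_c1 = (L1/2)*cos(t1) = 3.0 * 0.6428 = 1.9284 m
Horizontal distance from joint 1 to link-2 COM:
  x_c2 = L1*cos(t1) + Lc2*cos(t1+t2)
       = 6.0*0.6428 + 0.6*0.3256 = 4.0521 m
tau1 = m1*g*x_c1 + m2*g*x_c2
     = 11*9.81*1.9284 + 3*9.81*4.0521
     = 208.0896 + 119.2523
     = 327.342 Nm


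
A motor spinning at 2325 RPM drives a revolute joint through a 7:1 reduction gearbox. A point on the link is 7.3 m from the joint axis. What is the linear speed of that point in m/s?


omega_motor = 2325 * 2*pi/60 = 243.4734 rad/s
omega_joint = omega_motor / 7 = 34.7819 rad/s
v = omega_joint * r = 34.7819 * 7.3
= 253.908 m/s


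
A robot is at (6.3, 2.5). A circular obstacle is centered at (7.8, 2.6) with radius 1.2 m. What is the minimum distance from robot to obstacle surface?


center_dist = sqrt((6.3-7.8)^2 + (2.5-2.6)^2)
= sqrt(2.25 + 0.01)
= 1.5033
min_dist = center_dist - radius = 1.5033 - 1.2 = 0.3033 m


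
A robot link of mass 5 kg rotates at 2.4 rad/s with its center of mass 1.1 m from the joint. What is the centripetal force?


F = m * omega^2 * r
= 5 * 2.4^2 * 1.1
= 5 * 5.76 * 1.1
= 31.68 N


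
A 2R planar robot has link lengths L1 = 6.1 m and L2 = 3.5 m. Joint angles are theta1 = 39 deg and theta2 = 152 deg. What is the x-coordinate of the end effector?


Convert angles to radians: theta1 = 0.6807, theta2 = 2.6529
x = L1*cos(theta1) + L2*cos(theta1+theta2)
x = 4.7406 + -3.4357
x = 1.3049


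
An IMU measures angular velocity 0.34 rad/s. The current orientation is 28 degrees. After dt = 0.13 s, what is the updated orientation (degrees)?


delta_theta = w * dt = 0.34 * 0.13 = 0.0442 rad
= 2.5325 deg
theta_new = 28 + 2.5325 = 30.5325 deg


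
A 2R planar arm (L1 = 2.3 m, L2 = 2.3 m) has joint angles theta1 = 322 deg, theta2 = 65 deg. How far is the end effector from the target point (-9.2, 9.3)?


End effector via forward kinematics:
x = L1*cos(t1) + L2*cos(t1+t2) = 3.8617
y = L1*sin(t1) + L2*sin(t1+t2) = -0.3718
Distance to target:
d = sqrt((-9.2 - 3.8617)^2 + (9.3 - -0.3718)^2)
= sqrt(170.609 + 93.5446)
= 16.2528 m


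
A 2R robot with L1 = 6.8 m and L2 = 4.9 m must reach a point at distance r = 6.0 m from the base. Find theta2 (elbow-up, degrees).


cos(theta2) = (r^2 - L1^2 - L2^2) / (2*L1*L2)
cos(theta2) = (36.0 - 46.24 - 24.01) / 66.64
cos(theta2) = -0.513956
theta2 = 120.9277 degrees


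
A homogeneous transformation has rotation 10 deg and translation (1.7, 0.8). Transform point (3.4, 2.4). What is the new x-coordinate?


x' = cos(theta)*px - sin(theta)*py + tx
= 0.9848*3.4 - 0.1736*2.4 + 1.7
= 4.6316


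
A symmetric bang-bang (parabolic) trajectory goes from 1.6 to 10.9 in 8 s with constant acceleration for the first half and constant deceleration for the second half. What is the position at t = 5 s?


Symmetric rest-to-rest: each phase covers (pf-p0)/2 in time T/2. 0.5*a*(T/2)^2 = (pf-p0)/2 => a = 4*(pf-p0)/T^2
a = 4*(10.9-1.6)/8^2 = 0.5813
t = 5 is in the deceleration phase (t > T/2).
p = pf - 0.5*a*(T-t)^2 = 10.9 - 0.5*0.5813*3^2
= 8.2844


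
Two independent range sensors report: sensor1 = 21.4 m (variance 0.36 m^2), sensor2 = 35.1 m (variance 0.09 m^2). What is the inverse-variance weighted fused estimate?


w1 = (1/var1) / (1/var1 + 1/var2)
   = 2.7778 / (2.7778 + 11.1111) = 0.2
w2 = 1 - w1 = 0.8
fused = w1*s1 + w2*s2 = 4.28 + 28.08
= 32.36 m


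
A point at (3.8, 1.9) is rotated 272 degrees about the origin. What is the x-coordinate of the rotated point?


x' = x*cos(theta) - y*sin(theta)
cos(272 deg) = 0.0349, sin(272 deg) = -0.9994
x' = 3.8 * 0.0349 - 1.9 * -0.9994
= 0.1326 - -1.8988
= 2.0315


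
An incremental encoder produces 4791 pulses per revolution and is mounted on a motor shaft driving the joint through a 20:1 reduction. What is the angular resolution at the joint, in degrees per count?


counts per rev = 4791
effective counts at joint = 4791 * 20 = 95820
resolution = 360 / 95820
= 0.0038 deg/count


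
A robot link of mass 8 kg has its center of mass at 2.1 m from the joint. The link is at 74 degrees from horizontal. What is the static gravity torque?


tau = m*g*L*cos(angle)
= 8 * 9.81 * 2.1 * cos(74 deg)
= 8 * 9.81 * 2.1 * 0.2756
= 45.4272 Nm


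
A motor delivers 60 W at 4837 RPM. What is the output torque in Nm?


omega = 4837 * 2*pi/60 = 506.5295 rad/s
tau = P / omega = 60 / 506.5295
= 0.1185 Nm


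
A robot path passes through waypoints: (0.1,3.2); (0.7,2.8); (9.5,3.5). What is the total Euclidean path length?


Segment lengths:
  seg1 = sqrt((0.6)^2 + (-0.4)^2) = 0.7211
  seg2 = sqrt((8.8)^2 + (0.7)^2) = 8.8278
Total = 9.5489


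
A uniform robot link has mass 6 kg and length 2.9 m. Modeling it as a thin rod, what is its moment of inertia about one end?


I = (1/3) * m * L^2
= (1/3) * 6 * 2.9^2
= 0.333333 * 6 * 8.41
= 16.82 kg*m^2


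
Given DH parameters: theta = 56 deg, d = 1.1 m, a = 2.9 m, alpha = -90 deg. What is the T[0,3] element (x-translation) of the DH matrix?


T[0,3] = a * cos(theta)
= 2.9 * cos(56 deg)
= 2.9 * 0.5592
= 1.6217


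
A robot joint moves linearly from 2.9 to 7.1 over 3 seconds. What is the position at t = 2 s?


s = t/T = 2/3 = 0.6667
p(t) = p0 + (pf-p0)*s
= 2.9 + (7.1 - 2.9) * 0.6667
= 5.7


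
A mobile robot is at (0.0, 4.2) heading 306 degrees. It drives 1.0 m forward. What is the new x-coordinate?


x_new = x0 + d*cos(theta)
= 0.0 + 1.0*cos(306)
= 0.0 + 0.5878
= 0.5878


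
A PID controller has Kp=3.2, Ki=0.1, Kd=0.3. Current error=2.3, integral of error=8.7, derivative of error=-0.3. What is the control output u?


u = Kp*e + Ki*int(e) + Kd*de/dt
= 3.2*2.3 + 0.1*8.7 + 0.3*(-0.3)
= 7.36 + 0.87 + -0.09
= 8.14


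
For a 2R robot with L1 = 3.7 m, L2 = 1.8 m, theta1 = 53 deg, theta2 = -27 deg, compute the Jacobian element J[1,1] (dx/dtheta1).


J[1,1] = -L1*sin(t1) - L2*sin(t1+t2)
= -3.7*sin(53) - 1.8*sin(26)
= -3.744


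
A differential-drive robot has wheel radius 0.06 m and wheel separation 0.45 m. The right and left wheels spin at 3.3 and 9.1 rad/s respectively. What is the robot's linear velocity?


vR = r*wR = 0.06*3.3 = 0.198 m/s
vL = r*wL = 0.06*9.1 = 0.546 m/s
v = (vR+vL)/2 = 0.372 m/s
omega = (vR-vL)/L = -0.7733 rad/s
linear velocity = 0.372 m/s


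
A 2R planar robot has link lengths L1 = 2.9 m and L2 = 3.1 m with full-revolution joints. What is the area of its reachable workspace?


r_max = L1 + L2 = 6.0 m
r_min = |L1 - L2| = 0.2 m
Area = pi*(r_max^2 - r_min^2)
= pi*(36.0 - 0.04)
= pi * 35.96
= 112.9717 m^2
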